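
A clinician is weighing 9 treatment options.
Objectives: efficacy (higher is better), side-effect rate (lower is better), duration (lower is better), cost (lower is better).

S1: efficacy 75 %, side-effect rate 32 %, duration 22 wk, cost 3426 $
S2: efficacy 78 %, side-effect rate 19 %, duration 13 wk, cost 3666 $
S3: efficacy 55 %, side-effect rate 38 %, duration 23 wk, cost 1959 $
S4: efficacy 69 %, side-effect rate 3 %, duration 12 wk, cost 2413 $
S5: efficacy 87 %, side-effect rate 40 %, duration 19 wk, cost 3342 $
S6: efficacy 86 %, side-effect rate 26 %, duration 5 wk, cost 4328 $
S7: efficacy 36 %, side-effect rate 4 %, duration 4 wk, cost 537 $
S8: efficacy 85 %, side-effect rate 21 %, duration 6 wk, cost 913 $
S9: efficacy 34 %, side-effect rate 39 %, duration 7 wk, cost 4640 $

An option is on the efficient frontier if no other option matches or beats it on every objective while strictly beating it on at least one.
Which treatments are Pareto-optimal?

S1: dominated by S8 (efficacy 85≥75, side-effect rate 21≤32, duration 6≤22, cost 913≤3426).
S2: not dominated.
S3: dominated by S8 (efficacy 85≥55, side-effect rate 21≤38, duration 6≤23, cost 913≤1959).
S4: not dominated (best side-effect rate).
S5: not dominated (best efficacy).
S6: not dominated.
S7: not dominated (best duration).
S8: not dominated.
S9: dominated by S6 (efficacy 86≥34, side-effect rate 26≤39, duration 5≤7, cost 4328≤4640).

S2, S4, S5, S6, S7, S8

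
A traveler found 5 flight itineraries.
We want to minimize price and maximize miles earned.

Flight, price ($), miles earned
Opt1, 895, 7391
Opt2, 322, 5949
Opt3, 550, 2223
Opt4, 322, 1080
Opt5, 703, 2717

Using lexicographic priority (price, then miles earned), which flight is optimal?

First minimize price: best is 322, kept {Opt2, Opt4}.
Then maximize miles earned: best is 5949, kept {Opt2}.

Opt2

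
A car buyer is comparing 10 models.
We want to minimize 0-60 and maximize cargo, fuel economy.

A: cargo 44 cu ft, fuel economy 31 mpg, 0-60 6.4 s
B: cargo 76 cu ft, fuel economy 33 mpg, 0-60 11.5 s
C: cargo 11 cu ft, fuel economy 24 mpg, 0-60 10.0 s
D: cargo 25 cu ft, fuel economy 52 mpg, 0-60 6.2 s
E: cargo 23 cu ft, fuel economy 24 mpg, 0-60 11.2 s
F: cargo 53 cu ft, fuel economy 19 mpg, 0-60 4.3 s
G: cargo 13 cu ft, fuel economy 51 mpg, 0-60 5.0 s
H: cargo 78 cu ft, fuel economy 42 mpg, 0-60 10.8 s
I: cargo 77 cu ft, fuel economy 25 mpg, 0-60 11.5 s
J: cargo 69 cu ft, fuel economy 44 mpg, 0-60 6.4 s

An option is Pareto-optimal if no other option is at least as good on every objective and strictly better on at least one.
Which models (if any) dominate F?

none

A: worse on cargo (44 vs 53).
B: worse on 0-60 (11.5 vs 4.3).
C: worse on cargo (11 vs 53).
D: worse on cargo (25 vs 53).
E: worse on cargo (23 vs 53).
G: worse on cargo (13 vs 53).
H: worse on 0-60 (10.8 vs 4.3).
I: worse on 0-60 (11.5 vs 4.3).
J: worse on 0-60 (6.4 vs 4.3).
No option dominates F.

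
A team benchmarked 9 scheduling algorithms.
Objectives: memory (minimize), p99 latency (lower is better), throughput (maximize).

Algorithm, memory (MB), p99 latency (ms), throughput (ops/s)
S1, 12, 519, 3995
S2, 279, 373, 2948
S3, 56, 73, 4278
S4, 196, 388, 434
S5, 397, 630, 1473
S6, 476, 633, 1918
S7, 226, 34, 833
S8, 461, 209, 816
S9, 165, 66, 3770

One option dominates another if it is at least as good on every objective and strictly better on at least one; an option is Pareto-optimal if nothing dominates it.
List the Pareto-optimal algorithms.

S1: not dominated (best memory).
S2: dominated by S3 (memory 56≤279, p99 latency 73≤373, throughput 4278≥2948).
S3: not dominated (best throughput).
S4: dominated by S3 (memory 56≤196, p99 latency 73≤388, throughput 4278≥434).
S5: dominated by S1 (memory 12≤397, p99 latency 519≤630, throughput 3995≥1473).
S6: dominated by S1 (memory 12≤476, p99 latency 519≤633, throughput 3995≥1918).
S7: not dominated (best p99 latency).
S8: dominated by S3 (memory 56≤461, p99 latency 73≤209, throughput 4278≥816).
S9: not dominated.

S1, S3, S7, S9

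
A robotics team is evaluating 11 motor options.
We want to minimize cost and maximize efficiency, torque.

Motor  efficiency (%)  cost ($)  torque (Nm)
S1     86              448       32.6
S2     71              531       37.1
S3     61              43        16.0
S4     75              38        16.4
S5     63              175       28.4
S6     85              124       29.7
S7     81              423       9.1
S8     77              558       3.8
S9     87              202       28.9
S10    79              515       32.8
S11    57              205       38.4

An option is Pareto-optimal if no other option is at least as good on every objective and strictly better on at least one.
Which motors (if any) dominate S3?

S4

S4: efficiency 75≥61, cost 38≤43, torque 16.4≥16.0 — dominates S3.
Others (S1, S2, S5, S6, S7, S8, S9, S10, S11) are each worse than S3 on at least one objective.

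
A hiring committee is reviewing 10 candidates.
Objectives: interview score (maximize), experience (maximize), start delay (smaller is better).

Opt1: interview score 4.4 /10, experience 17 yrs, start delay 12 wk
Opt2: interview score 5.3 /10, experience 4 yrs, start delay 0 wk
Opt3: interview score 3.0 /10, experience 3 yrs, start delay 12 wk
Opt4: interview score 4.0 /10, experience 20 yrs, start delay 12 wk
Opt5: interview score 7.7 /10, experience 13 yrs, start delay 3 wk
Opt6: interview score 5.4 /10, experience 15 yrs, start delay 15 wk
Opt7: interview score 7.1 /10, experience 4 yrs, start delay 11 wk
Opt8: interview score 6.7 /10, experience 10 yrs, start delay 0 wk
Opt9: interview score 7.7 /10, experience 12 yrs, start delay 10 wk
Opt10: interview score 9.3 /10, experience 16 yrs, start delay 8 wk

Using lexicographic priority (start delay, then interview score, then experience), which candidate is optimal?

First minimize start delay: best is 0, kept {Opt2, Opt8}.
Then maximize interview score: best is 6.7, kept {Opt8}.

Opt8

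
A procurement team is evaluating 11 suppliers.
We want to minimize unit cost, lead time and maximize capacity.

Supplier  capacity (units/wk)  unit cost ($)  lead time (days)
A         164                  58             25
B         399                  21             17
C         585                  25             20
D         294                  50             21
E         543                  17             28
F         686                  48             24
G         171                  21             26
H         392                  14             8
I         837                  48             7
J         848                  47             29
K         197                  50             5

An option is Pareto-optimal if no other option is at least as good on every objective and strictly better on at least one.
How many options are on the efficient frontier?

A: dominated by B (capacity 399≥164, unit cost 21≤58, lead time 17≤25).
B: not dominated.
C: not dominated.
D: dominated by B (capacity 399≥294, unit cost 21≤50, lead time 17≤21).
E: not dominated.
F: dominated by I (capacity 837≥686, unit cost 48≤48, lead time 7≤24).
G: dominated by B (capacity 399≥171, unit cost 21≤21, lead time 17≤26).
H: not dominated (best unit cost).
I: not dominated.
J: not dominated (best capacity).
K: not dominated (best lead time).
Pareto-optimal: B, C, E, H, I, J, K → 7.

7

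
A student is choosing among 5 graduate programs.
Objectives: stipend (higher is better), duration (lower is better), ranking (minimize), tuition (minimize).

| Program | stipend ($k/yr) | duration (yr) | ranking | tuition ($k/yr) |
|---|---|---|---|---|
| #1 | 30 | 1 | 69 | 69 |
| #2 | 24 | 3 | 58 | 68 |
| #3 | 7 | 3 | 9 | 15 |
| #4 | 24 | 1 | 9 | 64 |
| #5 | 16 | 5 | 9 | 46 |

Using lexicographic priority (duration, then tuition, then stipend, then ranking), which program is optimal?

First minimize duration: best is 1, kept {#1, #4}.
Then minimize tuition: best is 64, kept {#4}.

#4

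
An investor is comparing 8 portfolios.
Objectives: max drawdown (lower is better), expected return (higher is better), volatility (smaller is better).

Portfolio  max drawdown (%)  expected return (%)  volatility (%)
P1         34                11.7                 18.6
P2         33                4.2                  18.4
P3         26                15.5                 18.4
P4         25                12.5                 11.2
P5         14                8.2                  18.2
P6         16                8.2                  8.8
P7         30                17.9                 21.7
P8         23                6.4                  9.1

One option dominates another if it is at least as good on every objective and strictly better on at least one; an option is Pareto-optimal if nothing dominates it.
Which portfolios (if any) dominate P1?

P3, P4

P3: max drawdown 26≤34, expected return 15.5≥11.7, volatility 18.4≤18.6 — dominates P1.
P4: max drawdown 25≤34, expected return 12.5≥11.7, volatility 11.2≤18.6 — dominates P1.
Others (P2, P5, P6, P7, P8) are each worse than P1 on at least one objective.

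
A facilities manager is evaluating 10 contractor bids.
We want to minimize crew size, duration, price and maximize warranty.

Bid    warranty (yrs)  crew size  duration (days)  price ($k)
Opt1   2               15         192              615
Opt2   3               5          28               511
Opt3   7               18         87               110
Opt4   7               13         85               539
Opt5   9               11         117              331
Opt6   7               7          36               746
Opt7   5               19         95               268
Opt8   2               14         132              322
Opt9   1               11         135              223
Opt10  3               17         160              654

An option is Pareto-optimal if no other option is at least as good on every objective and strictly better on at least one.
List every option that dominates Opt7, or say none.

Opt3: warranty 7≥5, crew size 18≤19, duration 87≤95, price 110≤268 — dominates Opt7.
Others (Opt1, Opt2, Opt4, Opt5, Opt6, Opt8, Opt9, Opt10) are each worse than Opt7 on at least one objective.

Opt3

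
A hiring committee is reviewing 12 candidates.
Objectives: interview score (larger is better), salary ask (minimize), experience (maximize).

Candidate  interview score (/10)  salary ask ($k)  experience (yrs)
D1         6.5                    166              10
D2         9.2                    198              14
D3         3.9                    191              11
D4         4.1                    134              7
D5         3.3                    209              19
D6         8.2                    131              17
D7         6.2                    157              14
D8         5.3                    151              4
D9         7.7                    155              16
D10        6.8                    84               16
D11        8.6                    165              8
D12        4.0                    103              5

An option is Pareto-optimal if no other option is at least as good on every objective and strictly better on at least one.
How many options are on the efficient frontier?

D1: dominated by D6 (interview score 8.2≥6.5, salary ask 131≤166, experience 17≥10).
D2: not dominated (best interview score).
D3: dominated by D6 (interview score 8.2≥3.9, salary ask 131≤191, experience 17≥11).
D4: dominated by D6 (interview score 8.2≥4.1, salary ask 131≤134, experience 17≥7).
D5: not dominated (best experience).
D6: not dominated.
D7: dominated by D6 (interview score 8.2≥6.2, salary ask 131≤157, experience 17≥14).
D8: dominated by D6 (interview score 8.2≥5.3, salary ask 131≤151, experience 17≥4).
D9: dominated by D6 (interview score 8.2≥7.7, salary ask 131≤155, experience 17≥16).
D10: not dominated (best salary ask).
D11: not dominated.
D12: dominated by D10 (interview score 6.8≥4.0, salary ask 84≤103, experience 16≥5).
Pareto-optimal: D2, D5, D6, D10, D11 → 5.

5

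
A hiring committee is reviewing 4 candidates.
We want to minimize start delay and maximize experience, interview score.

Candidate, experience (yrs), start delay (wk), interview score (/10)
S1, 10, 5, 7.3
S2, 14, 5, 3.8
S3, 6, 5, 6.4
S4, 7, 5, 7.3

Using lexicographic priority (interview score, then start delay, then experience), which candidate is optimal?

S1

First maximize interview score: best is 7.3, kept {S1, S4}.
Then minimize start delay: best is 5, kept {S1, S4}.
Then maximize experience: best is 10, kept {S1}.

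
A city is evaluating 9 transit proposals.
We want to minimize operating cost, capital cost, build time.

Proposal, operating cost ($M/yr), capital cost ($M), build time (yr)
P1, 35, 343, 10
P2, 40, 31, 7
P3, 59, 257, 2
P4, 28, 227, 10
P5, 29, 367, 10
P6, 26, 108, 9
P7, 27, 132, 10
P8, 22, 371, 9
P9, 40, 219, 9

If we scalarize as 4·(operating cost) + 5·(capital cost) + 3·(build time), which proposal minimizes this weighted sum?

P1: 4·35 + 5·343 + 3·10 = 1885
P2: 4·40 + 5·31 + 3·7 = 336
P3: 4·59 + 5·257 + 3·2 = 1527
P4: 4·28 + 5·227 + 3·10 = 1277
P5: 4·29 + 5·367 + 3·10 = 1981
P6: 4·26 + 5·108 + 3·9 = 671
P7: 4·27 + 5·132 + 3·10 = 798
P8: 4·22 + 5·371 + 3·9 = 1970
P9: 4·40 + 5·219 + 3·9 = 1282
Lowest: P2 at 336.

P2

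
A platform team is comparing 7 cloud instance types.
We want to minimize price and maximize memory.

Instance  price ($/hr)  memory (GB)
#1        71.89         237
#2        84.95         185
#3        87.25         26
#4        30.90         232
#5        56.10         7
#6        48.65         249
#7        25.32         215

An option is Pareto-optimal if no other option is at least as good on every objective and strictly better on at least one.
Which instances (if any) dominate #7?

#1: worse on price (71.89 vs 25.32).
#2: worse on price (84.95 vs 25.32).
#3: worse on price (87.25 vs 25.32).
#4: worse on price (30.90 vs 25.32).
#5: worse on price (56.10 vs 25.32).
#6: worse on price (48.65 vs 25.32).
No option dominates #7.

none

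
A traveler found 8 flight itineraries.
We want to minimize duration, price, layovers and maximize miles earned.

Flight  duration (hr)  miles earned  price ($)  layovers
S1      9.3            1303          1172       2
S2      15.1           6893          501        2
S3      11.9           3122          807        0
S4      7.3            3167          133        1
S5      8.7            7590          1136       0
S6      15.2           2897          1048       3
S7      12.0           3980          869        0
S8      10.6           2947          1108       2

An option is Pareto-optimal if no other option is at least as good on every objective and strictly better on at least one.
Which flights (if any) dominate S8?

S4: duration 7.3≤10.6, miles earned 3167≥2947, price 133≤1108, layovers 1≤2 — dominates S8.
Others (S1, S2, S3, S5, S6, S7) are each worse than S8 on at least one objective.

S4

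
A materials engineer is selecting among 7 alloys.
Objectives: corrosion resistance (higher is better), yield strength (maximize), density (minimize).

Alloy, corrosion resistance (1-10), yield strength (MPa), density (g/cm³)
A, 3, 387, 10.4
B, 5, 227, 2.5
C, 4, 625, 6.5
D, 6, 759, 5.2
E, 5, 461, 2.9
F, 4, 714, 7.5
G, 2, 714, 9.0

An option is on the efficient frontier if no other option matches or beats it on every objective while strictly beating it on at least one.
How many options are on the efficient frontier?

A: dominated by C (corrosion resistance 4≥3, yield strength 625≥387, density 6.5≤10.4).
B: not dominated (best density).
C: dominated by D (corrosion resistance 6≥4, yield strength 759≥625, density 5.2≤6.5).
D: not dominated (best corrosion resistance).
E: not dominated.
F: dominated by D (corrosion resistance 6≥4, yield strength 759≥714, density 5.2≤7.5).
G: dominated by D (corrosion resistance 6≥2, yield strength 759≥714, density 5.2≤9.0).
Pareto-optimal: B, D, E → 3.

3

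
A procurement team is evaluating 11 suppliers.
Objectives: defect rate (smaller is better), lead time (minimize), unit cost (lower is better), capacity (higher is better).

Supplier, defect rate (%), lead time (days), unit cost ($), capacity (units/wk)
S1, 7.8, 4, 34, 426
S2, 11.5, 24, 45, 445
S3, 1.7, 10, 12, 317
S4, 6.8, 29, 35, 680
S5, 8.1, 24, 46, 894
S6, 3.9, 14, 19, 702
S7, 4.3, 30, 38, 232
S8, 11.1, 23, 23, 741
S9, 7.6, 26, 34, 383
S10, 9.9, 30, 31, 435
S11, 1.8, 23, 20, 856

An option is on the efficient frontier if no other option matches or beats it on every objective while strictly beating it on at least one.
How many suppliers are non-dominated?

5

S1: not dominated (best lead time).
S2: dominated by S6 (defect rate 3.9≤11.5, lead time 14≤24, unit cost 19≤45, capacity 702≥445).
S3: not dominated (best defect rate).
S4: dominated by S6 (defect rate 3.9≤6.8, lead time 14≤29, unit cost 19≤35, capacity 702≥680).
S5: not dominated (best capacity).
S6: not dominated.
S7: dominated by S3 (defect rate 1.7≤4.3, lead time 10≤30, unit cost 12≤38, capacity 317≥232).
S8: dominated by S11 (defect rate 1.8≤11.1, lead time 23≤23, unit cost 20≤23, capacity 856≥741).
S9: dominated by S6 (defect rate 3.9≤7.6, lead time 14≤26, unit cost 19≤34, capacity 702≥383).
S10: dominated by S6 (defect rate 3.9≤9.9, lead time 14≤30, unit cost 19≤31, capacity 702≥435).
S11: not dominated.
Pareto-optimal: S1, S3, S5, S6, S11 → 5.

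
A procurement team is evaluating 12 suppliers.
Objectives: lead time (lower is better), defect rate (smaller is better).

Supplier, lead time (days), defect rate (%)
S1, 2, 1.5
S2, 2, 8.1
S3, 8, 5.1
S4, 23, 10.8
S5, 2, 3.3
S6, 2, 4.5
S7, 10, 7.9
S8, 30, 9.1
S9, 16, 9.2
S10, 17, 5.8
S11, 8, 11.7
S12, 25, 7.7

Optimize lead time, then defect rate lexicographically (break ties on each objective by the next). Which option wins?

S1

First minimize lead time: best is 2, kept {S1, S2, S5, S6}.
Then minimize defect rate: best is 1.5, kept {S1}.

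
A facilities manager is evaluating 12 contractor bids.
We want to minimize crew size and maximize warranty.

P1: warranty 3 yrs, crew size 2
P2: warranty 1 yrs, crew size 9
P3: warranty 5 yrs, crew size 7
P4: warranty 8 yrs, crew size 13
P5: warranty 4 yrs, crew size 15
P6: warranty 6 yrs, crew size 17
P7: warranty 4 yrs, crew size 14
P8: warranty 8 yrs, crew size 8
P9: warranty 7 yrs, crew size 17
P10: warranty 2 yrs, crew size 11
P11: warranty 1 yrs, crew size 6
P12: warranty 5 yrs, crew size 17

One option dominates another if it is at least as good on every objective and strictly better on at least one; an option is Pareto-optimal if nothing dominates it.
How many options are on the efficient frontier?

3

P1: not dominated (best crew size).
P2: dominated by P1 (warranty 3≥1, crew size 2≤9).
P3: not dominated.
P4: dominated by P8 (warranty 8≥8, crew size 8≤13).
P5: dominated by P3 (warranty 5≥4, crew size 7≤15).
P6: dominated by P4 (warranty 8≥6, crew size 13≤17).
P7: dominated by P3 (warranty 5≥4, crew size 7≤14).
P8: not dominated.
P9: dominated by P4 (warranty 8≥7, crew size 13≤17).
P10: dominated by P1 (warranty 3≥2, crew size 2≤11).
P11: dominated by P1 (warranty 3≥1, crew size 2≤6).
P12: dominated by P3 (warranty 5≥5, crew size 7≤17).
Pareto-optimal: P1, P3, P8 → 3.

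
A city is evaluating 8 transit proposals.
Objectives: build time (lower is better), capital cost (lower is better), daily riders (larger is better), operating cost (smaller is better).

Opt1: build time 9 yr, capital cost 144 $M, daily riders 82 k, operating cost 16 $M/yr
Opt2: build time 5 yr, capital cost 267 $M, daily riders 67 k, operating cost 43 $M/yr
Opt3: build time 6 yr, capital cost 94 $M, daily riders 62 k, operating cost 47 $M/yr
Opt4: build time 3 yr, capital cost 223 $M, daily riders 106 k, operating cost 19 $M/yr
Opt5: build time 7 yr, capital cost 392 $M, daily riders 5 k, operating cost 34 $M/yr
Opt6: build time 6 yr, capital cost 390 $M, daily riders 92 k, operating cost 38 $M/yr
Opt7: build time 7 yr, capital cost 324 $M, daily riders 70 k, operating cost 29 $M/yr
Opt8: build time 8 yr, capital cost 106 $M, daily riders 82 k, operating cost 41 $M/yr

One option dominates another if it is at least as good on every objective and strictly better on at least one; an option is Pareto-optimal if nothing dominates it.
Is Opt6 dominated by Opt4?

Yes

Opt4 vs Opt6: build time 3≤6, capital cost 223≤390, daily riders 106≥92, operating cost 19≤38 — Opt4 is at least as good on every objective with at least one strict improvement.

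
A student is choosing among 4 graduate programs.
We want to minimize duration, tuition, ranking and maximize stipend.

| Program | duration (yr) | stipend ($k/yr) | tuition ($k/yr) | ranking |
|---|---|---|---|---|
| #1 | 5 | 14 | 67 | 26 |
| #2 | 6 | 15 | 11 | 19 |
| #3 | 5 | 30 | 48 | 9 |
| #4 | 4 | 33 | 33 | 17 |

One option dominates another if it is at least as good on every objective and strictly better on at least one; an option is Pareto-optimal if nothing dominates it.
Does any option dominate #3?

#1: worse on stipend (14 vs 30).
#2: worse on duration (6 vs 5).
#4: worse on ranking (17 vs 9).
No option is at least as good as #3 on every objective and strictly better on one.

No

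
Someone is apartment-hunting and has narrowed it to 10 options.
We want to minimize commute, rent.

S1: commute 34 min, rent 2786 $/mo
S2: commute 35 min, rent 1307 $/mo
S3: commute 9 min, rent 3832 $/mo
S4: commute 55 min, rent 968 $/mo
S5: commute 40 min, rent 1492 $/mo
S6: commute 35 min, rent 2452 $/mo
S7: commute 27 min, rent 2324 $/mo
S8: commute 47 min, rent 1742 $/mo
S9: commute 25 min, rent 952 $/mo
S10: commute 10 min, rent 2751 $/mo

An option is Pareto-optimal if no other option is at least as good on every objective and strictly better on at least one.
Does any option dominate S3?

S1: worse on commute (34 vs 9).
S2: worse on commute (35 vs 9).
S4: worse on commute (55 vs 9).
S5: worse on commute (40 vs 9).
S6: worse on commute (35 vs 9).
S7: worse on commute (27 vs 9).
S8: worse on commute (47 vs 9).
S9: worse on commute (25 vs 9).
S10: worse on commute (10 vs 9).
No option is at least as good as S3 on every objective and strictly better on one.

No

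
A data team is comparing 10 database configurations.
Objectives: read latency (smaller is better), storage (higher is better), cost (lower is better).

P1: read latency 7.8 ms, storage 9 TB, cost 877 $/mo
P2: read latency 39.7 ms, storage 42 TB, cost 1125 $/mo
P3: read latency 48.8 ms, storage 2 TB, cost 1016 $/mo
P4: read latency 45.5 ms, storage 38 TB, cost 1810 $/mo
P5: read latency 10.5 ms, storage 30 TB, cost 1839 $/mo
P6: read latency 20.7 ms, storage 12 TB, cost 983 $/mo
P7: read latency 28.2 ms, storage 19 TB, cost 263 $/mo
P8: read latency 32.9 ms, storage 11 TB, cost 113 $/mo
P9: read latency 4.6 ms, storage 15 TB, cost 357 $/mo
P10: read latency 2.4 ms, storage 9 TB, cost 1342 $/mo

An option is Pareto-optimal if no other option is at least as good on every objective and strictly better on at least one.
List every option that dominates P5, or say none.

P1: worse on storage (9 vs 30).
P2: worse on read latency (39.7 vs 10.5).
P3: worse on read latency (48.8 vs 10.5).
P4: worse on read latency (45.5 vs 10.5).
P6: worse on read latency (20.7 vs 10.5).
P7: worse on read latency (28.2 vs 10.5).
P8: worse on read latency (32.9 vs 10.5).
P9: worse on storage (15 vs 30).
P10: worse on storage (9 vs 30).
No option dominates P5.

none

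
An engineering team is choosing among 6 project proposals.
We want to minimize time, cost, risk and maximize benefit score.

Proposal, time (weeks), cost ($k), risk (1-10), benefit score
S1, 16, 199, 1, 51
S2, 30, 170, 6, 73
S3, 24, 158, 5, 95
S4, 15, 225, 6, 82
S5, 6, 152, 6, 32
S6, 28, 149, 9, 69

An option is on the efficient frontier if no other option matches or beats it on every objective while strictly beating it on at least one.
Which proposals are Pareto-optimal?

S1, S3, S4, S5, S6

S1: not dominated (best risk).
S2: dominated by S3 (time 24≤30, cost 158≤170, risk 5≤6, benefit score 95≥73).
S3: not dominated (best benefit score).
S4: not dominated.
S5: not dominated (best time).
S6: not dominated (best cost).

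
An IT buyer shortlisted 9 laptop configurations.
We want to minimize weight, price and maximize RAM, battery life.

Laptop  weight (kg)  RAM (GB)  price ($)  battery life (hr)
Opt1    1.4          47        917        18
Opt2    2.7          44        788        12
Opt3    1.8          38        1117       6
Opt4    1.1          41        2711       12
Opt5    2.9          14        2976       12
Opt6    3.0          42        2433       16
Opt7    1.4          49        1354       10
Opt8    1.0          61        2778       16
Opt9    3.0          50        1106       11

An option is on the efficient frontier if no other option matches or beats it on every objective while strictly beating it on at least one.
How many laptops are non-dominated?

Opt1: not dominated (best battery life).
Opt2: not dominated (best price).
Opt3: dominated by Opt1 (weight 1.4≤1.8, RAM 47≥38, price 917≤1117, battery life 18≥6).
Opt4: not dominated.
Opt5: dominated by Opt1 (weight 1.4≤2.9, RAM 47≥14, price 917≤2976, battery life 18≥12).
Opt6: dominated by Opt1 (weight 1.4≤3.0, RAM 47≥42, price 917≤2433, battery life 18≥16).
Opt7: not dominated.
Opt8: not dominated (best weight).
Opt9: not dominated.
Pareto-optimal: Opt1, Opt2, Opt4, Opt7, Opt8, Opt9 → 6.

6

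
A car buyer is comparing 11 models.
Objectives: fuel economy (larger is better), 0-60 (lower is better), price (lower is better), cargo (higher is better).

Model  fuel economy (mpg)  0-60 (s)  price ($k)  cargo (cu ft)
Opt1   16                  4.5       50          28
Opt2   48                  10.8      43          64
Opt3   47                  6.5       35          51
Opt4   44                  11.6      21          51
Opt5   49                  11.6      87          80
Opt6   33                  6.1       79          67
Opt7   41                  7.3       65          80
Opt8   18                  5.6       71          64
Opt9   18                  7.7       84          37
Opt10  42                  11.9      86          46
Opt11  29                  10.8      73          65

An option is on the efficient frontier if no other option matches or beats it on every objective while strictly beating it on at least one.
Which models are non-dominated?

Opt1, Opt2, Opt3, Opt4, Opt5, Opt6, Opt7, Opt8

Opt1: not dominated (best 0-60).
Opt2: not dominated.
Opt3: not dominated.
Opt4: not dominated (best price).
Opt5: not dominated (best fuel economy).
Opt6: not dominated.
Opt7: not dominated.
Opt8: not dominated.
Opt9: dominated by Opt3 (fuel economy 47≥18, 0-60 6.5≤7.7, price 35≤84, cargo 51≥37).
Opt10: dominated by Opt2 (fuel economy 48≥42, 0-60 10.8≤11.9, price 43≤86, cargo 64≥46).
Opt11: dominated by Opt7 (fuel economy 41≥29, 0-60 7.3≤10.8, price 65≤73, cargo 80≥65).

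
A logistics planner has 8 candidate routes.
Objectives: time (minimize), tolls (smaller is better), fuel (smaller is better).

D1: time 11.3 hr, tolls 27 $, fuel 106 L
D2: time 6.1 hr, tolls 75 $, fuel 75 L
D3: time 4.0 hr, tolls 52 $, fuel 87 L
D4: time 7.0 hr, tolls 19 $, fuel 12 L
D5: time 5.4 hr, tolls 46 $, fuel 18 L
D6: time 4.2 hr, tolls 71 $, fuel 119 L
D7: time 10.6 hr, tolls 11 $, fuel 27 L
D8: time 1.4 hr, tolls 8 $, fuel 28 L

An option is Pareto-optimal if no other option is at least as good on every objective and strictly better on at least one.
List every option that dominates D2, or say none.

D5, D8

D5: time 5.4≤6.1, tolls 46≤75, fuel 18≤75 — dominates D2.
D8: time 1.4≤6.1, tolls 8≤75, fuel 28≤75 — dominates D2.
Others (D1, D3, D4, D6, D7) are each worse than D2 on at least one objective.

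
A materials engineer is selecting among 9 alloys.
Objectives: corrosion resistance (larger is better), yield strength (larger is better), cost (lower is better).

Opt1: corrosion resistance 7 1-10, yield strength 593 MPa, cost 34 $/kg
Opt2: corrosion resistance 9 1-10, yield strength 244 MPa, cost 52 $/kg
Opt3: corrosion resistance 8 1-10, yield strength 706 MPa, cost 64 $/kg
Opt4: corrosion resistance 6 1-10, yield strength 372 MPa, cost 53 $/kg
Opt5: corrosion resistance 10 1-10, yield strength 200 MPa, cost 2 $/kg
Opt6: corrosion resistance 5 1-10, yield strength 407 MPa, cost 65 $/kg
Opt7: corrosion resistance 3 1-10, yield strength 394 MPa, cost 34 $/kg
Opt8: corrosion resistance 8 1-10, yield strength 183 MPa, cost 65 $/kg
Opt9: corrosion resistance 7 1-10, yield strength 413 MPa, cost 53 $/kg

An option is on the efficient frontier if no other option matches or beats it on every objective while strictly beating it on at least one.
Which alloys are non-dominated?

Opt1: not dominated.
Opt2: not dominated.
Opt3: not dominated (best yield strength).
Opt4: dominated by Opt1 (corrosion resistance 7≥6, yield strength 593≥372, cost 34≤53).
Opt5: not dominated (best corrosion resistance).
Opt6: dominated by Opt1 (corrosion resistance 7≥5, yield strength 593≥407, cost 34≤65).
Opt7: dominated by Opt1 (corrosion resistance 7≥3, yield strength 593≥394, cost 34≤34).
Opt8: dominated by Opt2 (corrosion resistance 9≥8, yield strength 244≥183, cost 52≤65).
Opt9: dominated by Opt1 (corrosion resistance 7≥7, yield strength 593≥413, cost 34≤53).

Opt1, Opt2, Opt3, Opt5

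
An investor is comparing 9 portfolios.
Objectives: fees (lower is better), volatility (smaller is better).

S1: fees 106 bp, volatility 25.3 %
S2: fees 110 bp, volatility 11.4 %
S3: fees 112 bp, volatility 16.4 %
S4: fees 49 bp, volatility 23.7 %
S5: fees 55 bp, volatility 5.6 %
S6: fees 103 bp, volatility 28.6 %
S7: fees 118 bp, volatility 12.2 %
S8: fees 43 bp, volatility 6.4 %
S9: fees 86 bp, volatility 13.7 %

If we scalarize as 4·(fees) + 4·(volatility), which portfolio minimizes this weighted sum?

S1: 4·106 + 4·25.3 = 525.2
S2: 4·110 + 4·11.4 = 485.6
S3: 4·112 + 4·16.4 = 513.6
S4: 4·49 + 4·23.7 = 290.8
S5: 4·55 + 4·5.6 = 242.4
S6: 4·103 + 4·28.6 = 526.4
S7: 4·118 + 4·12.2 = 520.8
S8: 4·43 + 4·6.4 = 197.6
S9: 4·86 + 4·13.7 = 398.8
Lowest: S8 at 197.6.

S8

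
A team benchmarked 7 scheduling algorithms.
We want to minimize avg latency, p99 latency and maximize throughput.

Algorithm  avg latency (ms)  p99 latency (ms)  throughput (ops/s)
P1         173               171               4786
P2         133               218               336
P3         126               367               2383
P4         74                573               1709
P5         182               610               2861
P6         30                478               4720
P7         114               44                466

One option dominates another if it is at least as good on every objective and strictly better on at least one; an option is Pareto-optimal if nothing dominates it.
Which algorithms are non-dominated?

P1: not dominated (best throughput).
P2: dominated by P7 (avg latency 114≤133, p99 latency 44≤218, throughput 466≥336).
P3: not dominated.
P4: dominated by P6 (avg latency 30≤74, p99 latency 478≤573, throughput 4720≥1709).
P5: dominated by P1 (avg latency 173≤182, p99 latency 171≤610, throughput 4786≥2861).
P6: not dominated (best avg latency).
P7: not dominated (best p99 latency).

P1, P3, P6, P7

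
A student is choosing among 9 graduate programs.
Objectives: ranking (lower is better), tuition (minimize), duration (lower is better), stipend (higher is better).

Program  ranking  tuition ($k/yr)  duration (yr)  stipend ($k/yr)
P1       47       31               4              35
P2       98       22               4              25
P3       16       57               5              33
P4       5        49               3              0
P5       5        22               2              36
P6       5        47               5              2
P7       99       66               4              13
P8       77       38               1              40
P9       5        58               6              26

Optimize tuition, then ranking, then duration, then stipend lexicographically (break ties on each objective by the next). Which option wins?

P5

First minimize tuition: best is 22, kept {P2, P5}.
Then minimize ranking: best is 5, kept {P5}.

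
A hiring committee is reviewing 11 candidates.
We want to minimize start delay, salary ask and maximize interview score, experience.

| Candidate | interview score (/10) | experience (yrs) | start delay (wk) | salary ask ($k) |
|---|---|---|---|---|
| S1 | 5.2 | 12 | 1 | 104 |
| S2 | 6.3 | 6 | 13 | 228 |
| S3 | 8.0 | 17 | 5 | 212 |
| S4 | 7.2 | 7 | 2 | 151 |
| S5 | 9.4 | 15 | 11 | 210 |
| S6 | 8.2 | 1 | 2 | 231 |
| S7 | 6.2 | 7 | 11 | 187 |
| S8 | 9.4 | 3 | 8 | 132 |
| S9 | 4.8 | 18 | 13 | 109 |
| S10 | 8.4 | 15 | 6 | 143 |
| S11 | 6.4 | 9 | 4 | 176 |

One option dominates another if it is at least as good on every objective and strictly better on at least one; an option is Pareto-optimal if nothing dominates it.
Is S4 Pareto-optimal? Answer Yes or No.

Yes

S1: worse on interview score (5.2 vs 7.2).
S2: worse on interview score (6.3 vs 7.2).
S3: worse on start delay (5 vs 2).
S5: worse on start delay (11 vs 2).
S6: worse on experience (1 vs 7).
S7: worse on interview score (6.2 vs 7.2).
S8: worse on experience (3 vs 7).
S9: worse on interview score (4.8 vs 7.2).
S10: worse on start delay (6 vs 2).
S11: worse on interview score (6.4 vs 7.2).
No option is at least as good as S4 on every objective and strictly better on one.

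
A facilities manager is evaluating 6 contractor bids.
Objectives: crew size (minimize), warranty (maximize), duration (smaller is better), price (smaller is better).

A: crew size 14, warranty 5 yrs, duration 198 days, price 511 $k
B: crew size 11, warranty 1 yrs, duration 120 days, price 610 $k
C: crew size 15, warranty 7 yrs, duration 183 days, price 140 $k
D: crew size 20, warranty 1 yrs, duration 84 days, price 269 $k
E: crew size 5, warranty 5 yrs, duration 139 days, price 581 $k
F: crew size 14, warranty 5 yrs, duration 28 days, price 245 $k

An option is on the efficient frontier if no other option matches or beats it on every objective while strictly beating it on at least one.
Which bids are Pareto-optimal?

A: dominated by F (crew size 14≤14, warranty 5≥5, duration 28≤198, price 245≤511).
B: not dominated.
C: not dominated (best warranty).
D: dominated by F (crew size 14≤20, warranty 5≥1, duration 28≤84, price 245≤269).
E: not dominated (best crew size).
F: not dominated (best duration).

B, C, E, F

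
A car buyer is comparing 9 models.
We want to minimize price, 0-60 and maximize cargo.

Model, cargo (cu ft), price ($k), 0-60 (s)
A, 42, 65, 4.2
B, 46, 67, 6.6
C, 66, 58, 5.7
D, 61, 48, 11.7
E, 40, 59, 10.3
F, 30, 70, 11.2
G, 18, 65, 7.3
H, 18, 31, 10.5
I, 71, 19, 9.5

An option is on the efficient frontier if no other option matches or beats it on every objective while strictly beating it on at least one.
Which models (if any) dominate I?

A: worse on cargo (42 vs 71).
B: worse on cargo (46 vs 71).
C: worse on cargo (66 vs 71).
D: worse on cargo (61 vs 71).
E: worse on cargo (40 vs 71).
F: worse on cargo (30 vs 71).
G: worse on cargo (18 vs 71).
H: worse on cargo (18 vs 71).
No option dominates I.

none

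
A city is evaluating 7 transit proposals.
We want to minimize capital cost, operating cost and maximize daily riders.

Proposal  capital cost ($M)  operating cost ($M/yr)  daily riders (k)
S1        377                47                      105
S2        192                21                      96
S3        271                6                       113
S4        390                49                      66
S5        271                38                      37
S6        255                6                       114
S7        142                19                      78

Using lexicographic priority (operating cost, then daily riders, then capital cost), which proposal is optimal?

First minimize operating cost: best is 6, kept {S3, S6}.
Then maximize daily riders: best is 114, kept {S6}.

S6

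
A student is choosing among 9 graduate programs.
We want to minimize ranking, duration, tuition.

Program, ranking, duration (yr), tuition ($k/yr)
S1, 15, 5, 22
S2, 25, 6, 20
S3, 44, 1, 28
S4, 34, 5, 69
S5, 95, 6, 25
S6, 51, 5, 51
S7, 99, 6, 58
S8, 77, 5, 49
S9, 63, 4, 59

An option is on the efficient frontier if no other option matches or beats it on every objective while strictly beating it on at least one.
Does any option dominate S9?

S3 vs S9: ranking 44≤63, duration 1≤4, tuition 28≤59 — S3 is at least as good on every objective and strictly better on at least one, so S3 dominates S9.

Yes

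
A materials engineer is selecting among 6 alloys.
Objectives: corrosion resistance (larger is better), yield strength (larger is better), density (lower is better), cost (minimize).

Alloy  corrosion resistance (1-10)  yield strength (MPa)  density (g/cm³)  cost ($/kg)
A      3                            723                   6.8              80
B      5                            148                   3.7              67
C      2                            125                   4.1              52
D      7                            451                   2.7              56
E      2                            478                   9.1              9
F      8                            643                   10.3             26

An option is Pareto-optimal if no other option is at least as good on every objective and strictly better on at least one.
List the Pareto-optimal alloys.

A, C, D, E, F

A: not dominated (best yield strength).
B: dominated by D (corrosion resistance 7≥5, yield strength 451≥148, density 2.7≤3.7, cost 56≤67).
C: not dominated.
D: not dominated (best density).
E: not dominated (best cost).
F: not dominated (best corrosion resistance).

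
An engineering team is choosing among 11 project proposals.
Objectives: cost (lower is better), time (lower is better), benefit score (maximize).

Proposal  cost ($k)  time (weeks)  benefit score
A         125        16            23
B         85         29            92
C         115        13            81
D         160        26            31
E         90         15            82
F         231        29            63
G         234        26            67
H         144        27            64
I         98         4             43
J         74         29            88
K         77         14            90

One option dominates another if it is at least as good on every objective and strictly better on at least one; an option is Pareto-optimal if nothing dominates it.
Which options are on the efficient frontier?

B, C, I, J, K

A: dominated by C (cost 115≤125, time 13≤16, benefit score 81≥23).
B: not dominated (best benefit score).
C: not dominated.
D: dominated by C (cost 115≤160, time 13≤26, benefit score 81≥31).
E: dominated by K (cost 77≤90, time 14≤15, benefit score 90≥82).
F: dominated by B (cost 85≤231, time 29≤29, benefit score 92≥63).
G: dominated by C (cost 115≤234, time 13≤26, benefit score 81≥67).
H: dominated by C (cost 115≤144, time 13≤27, benefit score 81≥64).
I: not dominated (best time).
J: not dominated (best cost).
K: not dominated.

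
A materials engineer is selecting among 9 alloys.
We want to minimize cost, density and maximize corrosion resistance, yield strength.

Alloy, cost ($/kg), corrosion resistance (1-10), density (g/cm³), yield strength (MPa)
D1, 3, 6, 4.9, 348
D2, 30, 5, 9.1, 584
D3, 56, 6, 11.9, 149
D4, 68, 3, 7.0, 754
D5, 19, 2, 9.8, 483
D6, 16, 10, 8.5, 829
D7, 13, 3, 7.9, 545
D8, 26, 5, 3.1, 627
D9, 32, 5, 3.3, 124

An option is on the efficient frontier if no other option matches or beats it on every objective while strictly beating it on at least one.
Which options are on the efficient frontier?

D1: not dominated (best cost).
D2: dominated by D6 (cost 16≤30, corrosion resistance 10≥5, density 8.5≤9.1, yield strength 829≥584).
D3: dominated by D1 (cost 3≤56, corrosion resistance 6≥6, density 4.9≤11.9, yield strength 348≥149).
D4: not dominated.
D5: dominated by D6 (cost 16≤19, corrosion resistance 10≥2, density 8.5≤9.8, yield strength 829≥483).
D6: not dominated (best corrosion resistance).
D7: not dominated.
D8: not dominated (best density).
D9: dominated by D8 (cost 26≤32, corrosion resistance 5≥5, density 3.1≤3.3, yield strength 627≥124).

D1, D4, D6, D7, D8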